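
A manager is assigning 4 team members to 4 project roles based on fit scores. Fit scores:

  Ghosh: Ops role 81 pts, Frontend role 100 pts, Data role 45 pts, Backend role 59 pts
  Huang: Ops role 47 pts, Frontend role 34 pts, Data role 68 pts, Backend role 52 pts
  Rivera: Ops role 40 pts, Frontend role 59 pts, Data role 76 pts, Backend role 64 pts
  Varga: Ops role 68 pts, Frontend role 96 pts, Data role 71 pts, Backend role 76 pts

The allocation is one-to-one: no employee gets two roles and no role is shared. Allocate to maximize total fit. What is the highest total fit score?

Maximum total: 309 pts

This is a one-to-one assignment (maximum-weight bipartite matching).
Optimal: Ghosh→Ops role (81 pts), Huang→Data role (68 pts), Rivera→Backend role (64 pts), Varga→Frontend role (96 pts) — total 81+68+64+96 = 309 pts.
Row-greedy (each employee in turn takes its best remaining role) gives 300 pts, worse by 9.
Next-best assignment: Ghosh→Ops role, Huang→Backend role, Rivera→Data role, Varga→Frontend role = 305 pts.
Every other assignment is strictly worse.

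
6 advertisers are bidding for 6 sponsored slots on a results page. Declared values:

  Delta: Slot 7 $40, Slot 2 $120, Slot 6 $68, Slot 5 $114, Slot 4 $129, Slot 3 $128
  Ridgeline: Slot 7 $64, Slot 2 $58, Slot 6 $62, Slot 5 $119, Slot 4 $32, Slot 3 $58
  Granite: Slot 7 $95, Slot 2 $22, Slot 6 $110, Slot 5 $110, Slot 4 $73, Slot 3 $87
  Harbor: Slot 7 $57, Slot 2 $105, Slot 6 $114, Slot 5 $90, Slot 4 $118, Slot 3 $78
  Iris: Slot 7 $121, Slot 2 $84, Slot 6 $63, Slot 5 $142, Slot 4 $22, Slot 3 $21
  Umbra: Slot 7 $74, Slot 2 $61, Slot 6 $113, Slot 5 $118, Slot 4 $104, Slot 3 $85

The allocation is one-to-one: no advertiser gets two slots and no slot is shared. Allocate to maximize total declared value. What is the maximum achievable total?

Max total: $687

This is the linear assignment problem.
Optimal: Delta→Slot 3 ($128), Ridgeline→Slot 5 ($119), Granite→Slot 6 ($110), Harbor→Slot 2 ($105), Iris→Slot 7 ($121), Umbra→Slot 4 ($104) — total 128+119+110+105+121+104 = $687.
Max-entry greedy (repeatedly take the single best remaining cell) gives $623, worse by 64.
Swapping Ridgeline↔Delta (Ridgeline→Slot 3 $58, Delta→Slot 5 $114) loses 75.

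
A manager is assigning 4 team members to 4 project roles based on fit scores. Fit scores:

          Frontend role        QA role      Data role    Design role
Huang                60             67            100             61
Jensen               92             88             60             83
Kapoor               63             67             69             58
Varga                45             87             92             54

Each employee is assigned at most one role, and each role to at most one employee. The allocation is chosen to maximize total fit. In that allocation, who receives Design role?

Treat this as an assignment problem: match each employee to one role.
Optimal: Huang→Data role (100 pts), Jensen→Frontend role (92 pts), Kapoor→Design role (58 pts), Varga→QA role (87 pts) — total 100+92+58+87 = 337 pts.
Row-greedy (each employee in turn takes its best remaining role) gives 313 pts, worse by 24.
Swapping Huang↔Varga (Huang→QA role 67 pts, Varga→Data role 92 pts) loses 28.
Kapoor's own top role is Data role (69 pts), but forcing Kapoor→Data role and reassigning the rest optimally gives only 309 pts — worse by 28.

Kapoor receives Design role.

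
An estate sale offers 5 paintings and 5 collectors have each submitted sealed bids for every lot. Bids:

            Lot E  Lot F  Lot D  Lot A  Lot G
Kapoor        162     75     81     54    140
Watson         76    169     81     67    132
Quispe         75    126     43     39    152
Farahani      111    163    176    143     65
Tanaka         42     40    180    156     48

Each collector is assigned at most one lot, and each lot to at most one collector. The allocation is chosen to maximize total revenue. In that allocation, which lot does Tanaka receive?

Tanaka receives Lot A.

Treat this as an assignment problem: match each collector to one lot.
Optimal: Kapoor→Lot E ($162), Watson→Lot F ($169), Quispe→Lot G ($152), Farahani→Lot D ($176), Tanaka→Lot A ($156) — total 162+169+152+176+156 = $815.
Max-entry greedy (repeatedly take the single best remaining cell) gives $806, worse by 9.
Swapping Kapoor↔Tanaka (Kapoor→Lot A $54, Tanaka→Lot E $42) loses 222.
No other one-to-one assignment exceeds $815.
Tanaka's own top lot is Lot D ($180), but forcing Tanaka→Lot D and reassigning the rest optimally gives only $806 — worse by 9.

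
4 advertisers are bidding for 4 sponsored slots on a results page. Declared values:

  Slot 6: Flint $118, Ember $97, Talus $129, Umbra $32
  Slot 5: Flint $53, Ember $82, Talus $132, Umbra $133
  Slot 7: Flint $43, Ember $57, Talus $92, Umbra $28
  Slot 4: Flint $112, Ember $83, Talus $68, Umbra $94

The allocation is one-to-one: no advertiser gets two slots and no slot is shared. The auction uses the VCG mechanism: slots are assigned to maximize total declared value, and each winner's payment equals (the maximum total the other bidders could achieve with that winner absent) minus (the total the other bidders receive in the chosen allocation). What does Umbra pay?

Umbra pays $40.

Efficient allocation: Flint→Slot 4 ($112), Ember→Slot 6 ($97), Talus→Slot 7 ($92), Umbra→Slot 5 ($133); total welfare W = $434.
Umbra receives Slot 5 at value $133, so the others get W − 133 = $301.
Without Umbra: best allocation of the remaining 3 bidders over all 4 slots is Flint→Slot 4 ($112), Ember→Slot 6 ($97), Talus→Slot 5 ($132), total $341.
VCG payment = (others' best without Umbra) − (others' welfare with Umbra) = 341 − 301 = $40.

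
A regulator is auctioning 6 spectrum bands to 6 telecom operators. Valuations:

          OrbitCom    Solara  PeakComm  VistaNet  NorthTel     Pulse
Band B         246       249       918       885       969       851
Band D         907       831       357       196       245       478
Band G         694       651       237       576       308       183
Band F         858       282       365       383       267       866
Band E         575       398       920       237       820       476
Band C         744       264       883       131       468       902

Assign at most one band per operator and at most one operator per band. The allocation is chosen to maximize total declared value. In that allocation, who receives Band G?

Optimal: OrbitCom→Band F ($858M), Solara→Band D ($831M), PeakComm→Band E ($920M), VistaNet→Band G ($576M), NorthTel→Band B ($969M), Pulse→Band C ($902M) — total 858+831+920+576+969+902 = $5056M.
Max-entry greedy (repeatedly take the single best remaining cell) gives $4732M, worse by 324.
Next-best assignment: OrbitCom→Band D, Solara→Band G, PeakComm→Band C, VistaNet→Band B, NorthTel→Band E, Pulse→Band F = $5012M.
Swapping Solara↔NorthTel (Solara→Band B $249M, NorthTel→Band D $245M) loses 1306.
No other one-to-one assignment exceeds $5056M.
VistaNet's own top band is Band B ($885M), but forcing VistaNet→Band B and reassigning the rest optimally gives only $5012M — worse by 44.

VistaNet receives Band G.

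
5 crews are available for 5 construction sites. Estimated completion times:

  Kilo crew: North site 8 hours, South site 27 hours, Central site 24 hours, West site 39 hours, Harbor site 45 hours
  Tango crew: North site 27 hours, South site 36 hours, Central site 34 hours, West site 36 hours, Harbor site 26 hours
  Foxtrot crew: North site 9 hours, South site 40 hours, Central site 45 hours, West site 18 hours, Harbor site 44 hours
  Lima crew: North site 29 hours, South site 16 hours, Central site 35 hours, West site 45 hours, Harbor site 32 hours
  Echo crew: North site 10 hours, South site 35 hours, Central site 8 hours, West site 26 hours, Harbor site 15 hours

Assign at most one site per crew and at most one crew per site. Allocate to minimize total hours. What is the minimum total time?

Optimal: Kilo crew→North site (8 hours), Tango crew→Harbor site (26 hours), Foxtrot crew→West site (18 hours), Lima crew→South site (16 hours), Echo crew→Central site (8 hours) — total 8+26+18+16+8 = 76 hours.
Next-best assignment: Kilo crew→North site, Tango crew→Central site, Foxtrot crew→West site, Lima crew→South site, Echo crew→Harbor site = 91 hours.
Swapping Lima crew↔Tango crew (Lima crew→Harbor site 32 hours, Tango crew→South site 36 hours) adds 26.

Minimum total: 76 hours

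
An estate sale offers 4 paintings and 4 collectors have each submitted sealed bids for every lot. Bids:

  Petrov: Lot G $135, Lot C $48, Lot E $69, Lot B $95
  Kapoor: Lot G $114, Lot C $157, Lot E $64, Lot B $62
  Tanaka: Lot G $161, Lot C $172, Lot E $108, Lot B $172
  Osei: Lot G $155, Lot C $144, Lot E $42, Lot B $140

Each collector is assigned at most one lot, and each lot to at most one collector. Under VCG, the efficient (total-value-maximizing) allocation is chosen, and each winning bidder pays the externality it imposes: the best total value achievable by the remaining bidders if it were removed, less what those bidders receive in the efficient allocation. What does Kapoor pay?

Kapoor pays $55.

Efficient allocation: Petrov→Lot E ($69), Kapoor→Lot C ($157), Tanaka→Lot B ($172), Osei→Lot G ($155); total welfare W = $553.
Kapoor receives Lot C at value $157, so the others get W − 157 = $396.
Without Kapoor: best allocation of the remaining 3 bidders over all 4 lots is Petrov→Lot G ($135), Tanaka→Lot B ($172), Osei→Lot C ($144), total $451.
VCG payment = (others' best without Kapoor) − (others' welfare with Kapoor) = 451 − 396 = $55.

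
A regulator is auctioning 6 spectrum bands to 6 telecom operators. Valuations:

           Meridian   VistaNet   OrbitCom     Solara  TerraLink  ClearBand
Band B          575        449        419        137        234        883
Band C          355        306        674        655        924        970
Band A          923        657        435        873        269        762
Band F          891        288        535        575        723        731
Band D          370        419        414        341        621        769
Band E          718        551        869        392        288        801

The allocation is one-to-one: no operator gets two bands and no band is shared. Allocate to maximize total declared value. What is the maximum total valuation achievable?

Treat this as an assignment problem: match each operator to one band.
Optimal: Meridian→Band F ($891M), VistaNet→Band D ($419M), OrbitCom→Band E ($869M), Solara→Band A ($873M), TerraLink→Band C ($924M), ClearBand→Band B ($883M) — total 891+419+869+873+924+883 = $4859M.

Maximum total: $4859M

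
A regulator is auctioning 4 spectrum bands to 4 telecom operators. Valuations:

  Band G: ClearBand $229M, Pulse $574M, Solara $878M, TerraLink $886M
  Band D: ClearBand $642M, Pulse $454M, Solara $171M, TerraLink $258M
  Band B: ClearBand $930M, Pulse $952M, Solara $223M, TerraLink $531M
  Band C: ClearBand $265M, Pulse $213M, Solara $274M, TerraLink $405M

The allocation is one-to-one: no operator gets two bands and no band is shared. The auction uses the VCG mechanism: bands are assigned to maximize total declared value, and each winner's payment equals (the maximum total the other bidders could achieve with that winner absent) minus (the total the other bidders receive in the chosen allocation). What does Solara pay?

Efficient allocation: ClearBand→Band D ($642M), Pulse→Band B ($952M), Solara→Band G ($878M), TerraLink→Band C ($405M); total welfare W = $2877M.
Solara receives Band G at value $878M, so the others get W − 878 = $1999M.
Without Solara: best allocation of the remaining 3 bidders over all 4 bands is ClearBand→Band D ($642M), Pulse→Band B ($952M), TerraLink→Band G ($886M), total $2480M.
VCG payment = (others' best without Solara) − (others' welfare with Solara) = 2480 − 1999 = $481M.

Solara pays $481M.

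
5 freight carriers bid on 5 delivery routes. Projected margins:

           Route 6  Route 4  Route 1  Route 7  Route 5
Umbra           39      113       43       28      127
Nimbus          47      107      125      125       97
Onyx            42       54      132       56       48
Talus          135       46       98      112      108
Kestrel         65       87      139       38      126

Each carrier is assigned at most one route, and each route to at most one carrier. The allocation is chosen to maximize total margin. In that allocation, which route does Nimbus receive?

Treat this as an assignment problem: match each carrier to one route.
Optimal: Umbra→Route 4 ($113k), Nimbus→Route 7 ($125k), Onyx→Route 1 ($132k), Talus→Route 6 ($135k), Kestrel→Route 5 ($126k) — total 113+125+132+135+126 = $631k.
Max-entry greedy (repeatedly take the single best remaining cell) gives $580k, worse by 51.
Every other assignment is strictly worse.
Nimbus's own top route is Route 1 ($125k), but forcing Nimbus→Route 1 and reassigning the rest optimally gives only $555k — worse by 76.

Nimbus receives Route 7.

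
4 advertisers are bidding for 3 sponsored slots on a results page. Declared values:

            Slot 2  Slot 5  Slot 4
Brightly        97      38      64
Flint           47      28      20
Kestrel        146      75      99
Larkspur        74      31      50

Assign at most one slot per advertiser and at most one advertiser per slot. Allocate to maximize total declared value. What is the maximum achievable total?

Optimal: Kestrel→Slot 2 ($146), Larkspur→Slot 5 ($31), Brightly→Slot 4 ($64) — total 146+31+64 = $241.
Column-greedy (each slot in turn goes to its best remaining advertiser) gives $234, worse by 7.
Next-best assignment: Kestrel→Slot 2, Flint→Slot 5, Brightly→Slot 4 = $238.
Swapping Kestrel↔Brightly (Kestrel→Slot 4 $99, Brightly→Slot 2 $97) loses 14.

Maximum total: $241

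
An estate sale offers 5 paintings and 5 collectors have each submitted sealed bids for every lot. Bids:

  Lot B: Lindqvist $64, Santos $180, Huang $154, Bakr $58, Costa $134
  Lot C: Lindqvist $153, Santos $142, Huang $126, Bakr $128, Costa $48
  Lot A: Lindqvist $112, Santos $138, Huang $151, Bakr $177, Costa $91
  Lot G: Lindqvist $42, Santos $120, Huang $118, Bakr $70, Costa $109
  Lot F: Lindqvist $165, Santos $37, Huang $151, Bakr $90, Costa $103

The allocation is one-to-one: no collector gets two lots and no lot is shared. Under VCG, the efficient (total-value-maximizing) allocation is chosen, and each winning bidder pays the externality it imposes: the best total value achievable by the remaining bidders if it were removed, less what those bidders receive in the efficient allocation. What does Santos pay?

Efficient allocation: Lindqvist→Lot C ($153), Santos→Lot B ($180), Huang→Lot F ($151), Bakr→Lot A ($177), Costa→Lot G ($109); total welfare W = $770.
Santos receives Lot B at value $180, so the others get W − 180 = $590.
Without Santos: best allocation of the remaining 4 bidders over all 5 lots is Lindqvist→Lot C ($153), Huang→Lot F ($151), Bakr→Lot A ($177), Costa→Lot B ($134), total $615.
VCG payment = (others' best without Santos) − (others' welfare with Santos) = 615 − 590 = $25.

Santos pays $25.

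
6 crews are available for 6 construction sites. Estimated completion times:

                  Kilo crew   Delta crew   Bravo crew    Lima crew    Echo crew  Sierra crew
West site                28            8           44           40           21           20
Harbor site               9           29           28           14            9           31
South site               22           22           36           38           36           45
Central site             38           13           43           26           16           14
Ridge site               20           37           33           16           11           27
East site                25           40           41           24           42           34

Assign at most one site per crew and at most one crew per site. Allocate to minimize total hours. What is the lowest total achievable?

Minimum total: 102 hours

Optimal: Kilo crew→Harbor site (9 hours), Delta crew→West site (8 hours), Bravo crew→South site (36 hours), Lima crew→East site (24 hours), Echo crew→Ridge site (11 hours), Sierra crew→Central site (14 hours) — total 9+8+36+24+11+14 = 102 hours.
Row-greedy (each crew in turn takes its cheapest remaining site) gives 135 hours, worse by 33.
Next-best assignment: Kilo crew→South site, Delta crew→West site, Bravo crew→Harbor site, Lima crew→East site, Echo crew→Ridge site, Sierra crew→Central site = 107 hours.
Checked against all permutations: 102 hours is optimal.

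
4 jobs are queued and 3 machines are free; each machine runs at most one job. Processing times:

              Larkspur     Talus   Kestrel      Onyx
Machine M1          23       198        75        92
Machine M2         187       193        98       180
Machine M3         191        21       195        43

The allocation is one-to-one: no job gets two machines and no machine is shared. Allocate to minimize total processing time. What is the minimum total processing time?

This is the linear assignment problem.
Optimal: Larkspur→Machine M1 (23 min), Kestrel→Machine M2 (98 min), Talus→Machine M3 (21 min) — total 23+98+21 = 142 min.
Next-best assignment: Larkspur→Machine M1, Kestrel→Machine M2, Onyx→Machine M3 = 164 min.
Swapping Kestrel↔Talus (Kestrel→Machine M3 195 min, Talus→Machine M2 193 min) adds 269.

Minimum total: 142 min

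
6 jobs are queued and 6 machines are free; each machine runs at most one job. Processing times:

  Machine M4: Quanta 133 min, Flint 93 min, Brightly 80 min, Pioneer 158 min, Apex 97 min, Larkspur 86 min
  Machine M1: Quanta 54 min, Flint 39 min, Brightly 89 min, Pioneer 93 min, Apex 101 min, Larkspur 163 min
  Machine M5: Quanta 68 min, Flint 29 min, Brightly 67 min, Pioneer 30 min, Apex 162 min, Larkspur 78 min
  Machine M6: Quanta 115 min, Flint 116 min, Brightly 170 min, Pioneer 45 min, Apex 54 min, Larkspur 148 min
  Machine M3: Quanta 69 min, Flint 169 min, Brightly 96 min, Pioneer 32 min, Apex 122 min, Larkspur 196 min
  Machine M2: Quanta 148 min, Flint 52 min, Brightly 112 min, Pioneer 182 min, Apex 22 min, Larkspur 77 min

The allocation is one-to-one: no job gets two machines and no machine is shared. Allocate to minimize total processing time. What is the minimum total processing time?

This is a one-to-one assignment (minimum-cost bipartite matching).
Optimal: Quanta→Machine M1 (54 min), Flint→Machine M5 (29 min), Brightly→Machine M4 (80 min), Pioneer→Machine M3 (32 min), Apex→Machine M6 (54 min), Larkspur→Machine M2 (77 min) — total 54+29+80+32+54+77 = 326 min.
Next-best assignment: Quanta→Machine M3, Flint→Machine M1, Brightly→Machine M5, Pioneer→Machine M6, Apex→Machine M2, Larkspur→Machine M4 = 328 min.

Minimum total: 326 min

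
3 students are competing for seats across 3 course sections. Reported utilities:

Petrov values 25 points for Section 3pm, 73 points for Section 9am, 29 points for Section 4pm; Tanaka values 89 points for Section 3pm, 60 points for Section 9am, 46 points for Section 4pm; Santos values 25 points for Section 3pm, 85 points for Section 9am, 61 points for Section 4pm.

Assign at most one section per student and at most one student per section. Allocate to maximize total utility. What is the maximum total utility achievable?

This is the linear assignment problem.
Optimal: Petrov→Section 9am (73 points), Tanaka→Section 3pm (89 points), Santos→Section 4pm (61 points) — total 73+89+61 = 223 points.
Column-greedy (each section in turn goes to its best remaining student) gives 203 points, worse by 20.
Checked against all permutations: 223 points is optimal.

Maximum total: 223 points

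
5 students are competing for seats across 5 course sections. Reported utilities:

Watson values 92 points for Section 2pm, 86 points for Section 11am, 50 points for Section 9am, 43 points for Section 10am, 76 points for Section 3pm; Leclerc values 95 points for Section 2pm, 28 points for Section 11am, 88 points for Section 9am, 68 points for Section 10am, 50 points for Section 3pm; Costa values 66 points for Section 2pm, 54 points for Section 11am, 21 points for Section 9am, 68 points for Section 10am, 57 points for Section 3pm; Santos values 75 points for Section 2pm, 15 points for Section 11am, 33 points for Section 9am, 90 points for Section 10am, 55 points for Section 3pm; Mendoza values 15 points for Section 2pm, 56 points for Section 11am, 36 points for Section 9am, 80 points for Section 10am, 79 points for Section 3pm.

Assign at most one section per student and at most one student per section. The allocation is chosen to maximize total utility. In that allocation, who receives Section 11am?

Watson receives Section 11am.

Treat this as an assignment problem: match each student to one section.
Optimal: Watson→Section 11am (86 points), Leclerc→Section 9am (88 points), Costa→Section 2pm (66 points), Santos→Section 10am (90 points), Mendoza→Section 3pm (79 points) — total 86+88+66+90+79 = 409 points.
Row-greedy (each student in turn takes its best remaining section) gives 359 points, worse by 50.
Next-best assignment: Watson→Section 2pm, Leclerc→Section 9am, Costa→Section 11am, Santos→Section 10am, Mendoza→Section 3pm = 403 points.
Watson's own top section is Section 2pm (92 points), but forcing Watson→Section 2pm and reassigning the rest optimally gives only 403 points — worse by 6.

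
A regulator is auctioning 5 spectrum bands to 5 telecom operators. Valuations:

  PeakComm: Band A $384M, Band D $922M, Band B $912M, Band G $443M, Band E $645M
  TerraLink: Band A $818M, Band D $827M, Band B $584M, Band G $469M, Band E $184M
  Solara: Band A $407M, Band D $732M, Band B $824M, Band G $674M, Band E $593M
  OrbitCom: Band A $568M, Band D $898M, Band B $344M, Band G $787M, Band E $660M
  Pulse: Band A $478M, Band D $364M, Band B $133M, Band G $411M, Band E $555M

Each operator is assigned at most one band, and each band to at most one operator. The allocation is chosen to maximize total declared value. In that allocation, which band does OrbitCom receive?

Treat this as an assignment problem: match each operator to one band.
Optimal: PeakComm→Band D ($922M), TerraLink→Band A ($818M), Solara→Band B ($824M), OrbitCom→Band G ($787M), Pulse→Band E ($555M) — total 922+818+824+787+555 = $3906M.
Next-best assignment: PeakComm→Band B, TerraLink→Band A, Solara→Band G, OrbitCom→Band D, Pulse→Band E = $3857M.
OrbitCom's own top band is Band D ($898M), but forcing OrbitCom→Band D and reassigning the rest optimally gives only $3857M — worse by 49.

OrbitCom receives Band G.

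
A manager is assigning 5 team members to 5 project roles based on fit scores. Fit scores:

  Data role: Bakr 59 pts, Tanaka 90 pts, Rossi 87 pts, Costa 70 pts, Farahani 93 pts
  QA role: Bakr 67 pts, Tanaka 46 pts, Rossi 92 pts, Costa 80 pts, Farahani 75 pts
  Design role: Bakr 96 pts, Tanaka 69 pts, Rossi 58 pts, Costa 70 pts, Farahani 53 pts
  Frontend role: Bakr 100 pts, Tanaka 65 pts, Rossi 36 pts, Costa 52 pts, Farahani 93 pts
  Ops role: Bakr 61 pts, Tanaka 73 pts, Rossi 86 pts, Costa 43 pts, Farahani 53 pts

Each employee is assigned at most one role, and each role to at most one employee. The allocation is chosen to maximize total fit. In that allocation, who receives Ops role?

This is a one-to-one assignment (maximum-weight bipartite matching).
Optimal: Bakr→Design role (96 pts), Tanaka→Data role (90 pts), Rossi→Ops role (86 pts), Costa→QA role (80 pts), Farahani→Frontend role (93 pts) — total 96+90+86+80+93 = 445 pts.
Column-greedy (each role in turn goes to its best remaining employee) gives 389 pts, worse by 56.
Every other assignment is strictly worse.
Rossi's own top role is QA role (92 pts), but forcing Rossi→QA role and reassigning the rest optimally gives only 428 pts — worse by 17.

Rossi receives Ops role.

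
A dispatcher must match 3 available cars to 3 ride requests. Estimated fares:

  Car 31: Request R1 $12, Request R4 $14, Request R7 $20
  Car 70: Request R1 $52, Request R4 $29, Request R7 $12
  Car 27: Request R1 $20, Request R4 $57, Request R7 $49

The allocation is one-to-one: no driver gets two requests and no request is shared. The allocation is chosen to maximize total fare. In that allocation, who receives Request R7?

Optimal: Car 31→Request R7 ($20), Car 70→Request R1 ($52), Car 27→Request R4 ($57) — total 20+52+57 = $129.
No other one-to-one assignment exceeds $129.

Car 31 receives Request R7.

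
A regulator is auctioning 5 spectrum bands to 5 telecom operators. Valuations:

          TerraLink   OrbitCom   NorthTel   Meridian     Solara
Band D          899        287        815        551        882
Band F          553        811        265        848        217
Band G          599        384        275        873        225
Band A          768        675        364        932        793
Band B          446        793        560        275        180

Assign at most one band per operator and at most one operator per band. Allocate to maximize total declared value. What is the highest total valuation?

Max total: $3936M

Optimal: TerraLink→Band D ($899M), OrbitCom→Band F ($811M), NorthTel→Band B ($560M), Meridian→Band G ($873M), Solara→Band A ($793M) — total 899+811+560+873+793 = $3936M.
Max-entry greedy (repeatedly take the single best remaining cell) gives $3427M, worse by 509.
Swapping NorthTel↔TerraLink (NorthTel→Band D $815M, TerraLink→Band B $446M) loses 198.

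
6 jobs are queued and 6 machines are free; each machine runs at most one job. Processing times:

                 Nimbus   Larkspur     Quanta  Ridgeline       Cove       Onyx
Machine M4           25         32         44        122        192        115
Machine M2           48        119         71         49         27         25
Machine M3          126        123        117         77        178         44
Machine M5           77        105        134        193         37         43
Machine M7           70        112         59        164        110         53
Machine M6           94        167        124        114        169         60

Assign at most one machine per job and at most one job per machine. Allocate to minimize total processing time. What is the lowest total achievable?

Min total: 313 min

Optimal: Nimbus→Machine M2 (48 min), Larkspur→Machine M4 (32 min), Quanta→Machine M7 (59 min), Ridgeline→Machine M3 (77 min), Cove→Machine M5 (37 min), Onyx→Machine M6 (60 min) — total 48+32+59+77+37+60 = 313 min.
Row-greedy (each job in turn takes its cheapest remaining machine) gives 451 min, worse by 138.
Next-best assignment: Nimbus→Machine M6, Larkspur→Machine M4, Quanta→Machine M7, Ridgeline→Machine M2, Cove→Machine M5, Onyx→Machine M3 = 315 min.
Every other assignment is strictly worse.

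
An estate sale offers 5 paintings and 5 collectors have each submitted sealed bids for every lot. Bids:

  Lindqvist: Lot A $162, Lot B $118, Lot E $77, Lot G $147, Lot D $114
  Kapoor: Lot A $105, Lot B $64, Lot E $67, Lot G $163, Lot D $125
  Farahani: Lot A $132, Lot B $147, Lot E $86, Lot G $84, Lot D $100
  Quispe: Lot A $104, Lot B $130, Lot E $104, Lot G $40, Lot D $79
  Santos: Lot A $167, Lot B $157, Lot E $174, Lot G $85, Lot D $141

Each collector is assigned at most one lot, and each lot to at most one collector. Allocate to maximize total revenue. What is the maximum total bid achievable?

This is the linear assignment problem.
Optimal: Lindqvist→Lot A ($162), Kapoor→Lot G ($163), Farahani→Lot D ($100), Quispe→Lot B ($130), Santos→Lot E ($174) — total 162+163+100+130+174 = $729.
Column-greedy (each lot in turn goes to its best remaining collector) gives $695, worse by 34.

Maximum total: $729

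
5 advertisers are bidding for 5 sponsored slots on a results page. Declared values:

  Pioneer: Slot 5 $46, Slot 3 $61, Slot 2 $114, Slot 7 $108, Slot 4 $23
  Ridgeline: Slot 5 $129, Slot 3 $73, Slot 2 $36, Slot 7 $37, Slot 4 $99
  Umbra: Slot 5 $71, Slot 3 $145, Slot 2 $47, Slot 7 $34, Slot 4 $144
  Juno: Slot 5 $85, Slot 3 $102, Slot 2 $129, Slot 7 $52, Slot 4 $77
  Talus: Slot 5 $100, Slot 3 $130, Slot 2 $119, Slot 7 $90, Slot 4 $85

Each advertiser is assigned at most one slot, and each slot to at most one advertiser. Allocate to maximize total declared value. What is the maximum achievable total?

Treat this as an assignment problem: match each advertiser to one slot.
Optimal: Pioneer→Slot 7 ($108), Ridgeline→Slot 5 ($129), Umbra→Slot 4 ($144), Juno→Slot 2 ($129), Talus→Slot 3 ($130) — total 108+129+144+129+130 = $640.
Row-greedy (each advertiser in turn takes its best remaining slot) gives $555, worse by 85.
Next-best assignment: Pioneer→Slot 7, Ridgeline→Slot 5, Umbra→Slot 4, Juno→Slot 3, Talus→Slot 2 = $602.

Maximum total: $640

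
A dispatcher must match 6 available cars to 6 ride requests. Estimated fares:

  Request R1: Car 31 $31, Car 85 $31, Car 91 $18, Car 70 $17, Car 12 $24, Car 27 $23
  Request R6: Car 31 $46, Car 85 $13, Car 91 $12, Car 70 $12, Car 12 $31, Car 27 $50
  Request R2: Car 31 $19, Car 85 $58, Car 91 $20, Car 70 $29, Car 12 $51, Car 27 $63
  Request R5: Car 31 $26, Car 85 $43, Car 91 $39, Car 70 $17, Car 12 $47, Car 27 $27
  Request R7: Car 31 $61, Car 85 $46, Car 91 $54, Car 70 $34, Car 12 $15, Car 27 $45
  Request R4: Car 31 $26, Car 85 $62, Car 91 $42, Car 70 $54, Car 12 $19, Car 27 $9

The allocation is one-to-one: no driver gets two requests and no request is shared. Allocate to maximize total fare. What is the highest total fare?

Optimal: Car 31→Request R6 ($46), Car 85→Request R1 ($31), Car 91→Request R7 ($54), Car 70→Request R4 ($54), Car 12→Request R5 ($47), Car 27→Request R2 ($63) — total 46+31+54+54+47+63 = $295.
Next-best assignment: Car 31→Request R1, Car 85→Request R2, Car 91→Request R7, Car 70→Request R4, Car 12→Request R5, Car 27→Request R6 = $294.

Max total: $295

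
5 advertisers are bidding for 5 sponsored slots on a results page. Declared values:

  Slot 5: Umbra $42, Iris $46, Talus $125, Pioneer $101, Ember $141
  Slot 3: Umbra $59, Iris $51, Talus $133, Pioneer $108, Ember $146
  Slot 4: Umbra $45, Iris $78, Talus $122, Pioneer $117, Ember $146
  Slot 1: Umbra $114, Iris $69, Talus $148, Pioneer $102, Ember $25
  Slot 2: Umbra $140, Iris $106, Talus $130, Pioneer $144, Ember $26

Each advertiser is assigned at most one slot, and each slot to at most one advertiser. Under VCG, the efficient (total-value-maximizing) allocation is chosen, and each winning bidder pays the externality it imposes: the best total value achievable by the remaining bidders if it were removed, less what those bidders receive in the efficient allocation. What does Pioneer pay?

Pioneer pays $5.

Efficient allocation: Umbra→Slot 2 ($140), Iris→Slot 4 ($78), Talus→Slot 1 ($148), Pioneer→Slot 3 ($108), Ember→Slot 5 ($141); total welfare W = $615.
Pioneer receives Slot 3 at value $108, so the others get W − 108 = $507.
Without Pioneer: best allocation of the remaining 4 bidders over all 5 slots is Umbra→Slot 2 ($140), Iris→Slot 4 ($78), Talus→Slot 1 ($148), Ember→Slot 3 ($146), total $512.
VCG payment = (others' best without Pioneer) − (others' welfare with Pioneer) = 512 − 507 = $5.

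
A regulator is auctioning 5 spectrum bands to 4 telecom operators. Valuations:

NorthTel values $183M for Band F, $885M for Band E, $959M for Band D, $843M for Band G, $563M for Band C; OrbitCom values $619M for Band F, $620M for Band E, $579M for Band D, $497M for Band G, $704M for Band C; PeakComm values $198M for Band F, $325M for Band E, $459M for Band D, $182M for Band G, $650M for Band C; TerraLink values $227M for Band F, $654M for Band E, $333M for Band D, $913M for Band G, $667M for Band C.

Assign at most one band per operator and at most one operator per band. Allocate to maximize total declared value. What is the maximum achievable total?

Optimal: NorthTel→Band D ($959M), OrbitCom→Band E ($620M), PeakComm→Band C ($650M), TerraLink→Band G ($913M) — total 959+620+650+913 = $3142M.
Column-greedy (each band in turn goes to its best remaining operator) gives $2876M, worse by 266.
Next-best assignment: NorthTel→Band D, OrbitCom→Band F, PeakComm→Band C, TerraLink→Band G = $3141M.
Swapping PeakComm↔NorthTel (PeakComm→Band D $459M, NorthTel→Band C $563M) loses 587.
No other one-to-one assignment exceeds $3142M.

Max total: $3142M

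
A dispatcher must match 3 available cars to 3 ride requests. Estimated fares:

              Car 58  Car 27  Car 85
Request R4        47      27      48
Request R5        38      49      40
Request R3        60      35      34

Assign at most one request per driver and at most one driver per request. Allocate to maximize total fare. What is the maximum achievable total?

Maximum total: $157

This is a one-to-one assignment (maximum-weight bipartite matching).
Optimal: Car 58→Request R3 ($60), Car 27→Request R5 ($49), Car 85→Request R4 ($48) — total 60+49+48 = $157.
Next-best assignment: Car 58→Request R4, Car 27→Request R5, Car 85→Request R3 = $130.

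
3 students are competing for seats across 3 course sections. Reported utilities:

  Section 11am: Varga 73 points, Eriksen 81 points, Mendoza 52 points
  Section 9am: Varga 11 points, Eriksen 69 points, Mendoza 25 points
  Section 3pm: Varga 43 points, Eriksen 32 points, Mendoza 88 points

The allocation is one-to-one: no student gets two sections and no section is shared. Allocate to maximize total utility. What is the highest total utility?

This is the linear assignment problem.
Optimal: Varga→Section 11am (73 points), Eriksen→Section 9am (69 points), Mendoza→Section 3pm (88 points) — total 73+69+88 = 230 points.
Max-entry greedy (repeatedly take the single best remaining cell) gives 180 points, worse by 50.
Next-best assignment: Varga→Section 9am, Eriksen→Section 11am, Mendoza→Section 3pm = 180 points.
Checked against all permutations: 230 points is optimal.

Maximum total: 230 points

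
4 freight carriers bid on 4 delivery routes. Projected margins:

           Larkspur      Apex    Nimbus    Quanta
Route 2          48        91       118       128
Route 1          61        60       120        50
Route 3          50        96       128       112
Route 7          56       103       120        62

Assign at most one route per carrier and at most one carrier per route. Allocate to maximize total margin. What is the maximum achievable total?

Maximum total: $420k

This is the linear assignment problem.
Optimal: Larkspur→Route 1 ($61k), Apex→Route 7 ($103k), Nimbus→Route 3 ($128k), Quanta→Route 2 ($128k) — total 61+103+128+128 = $420k.
Column-greedy (each route in turn goes to its best remaining carrier) gives $400k, worse by 20.
Next-best assignment: Larkspur→Route 1, Apex→Route 3, Nimbus→Route 7, Quanta→Route 2 = $405k.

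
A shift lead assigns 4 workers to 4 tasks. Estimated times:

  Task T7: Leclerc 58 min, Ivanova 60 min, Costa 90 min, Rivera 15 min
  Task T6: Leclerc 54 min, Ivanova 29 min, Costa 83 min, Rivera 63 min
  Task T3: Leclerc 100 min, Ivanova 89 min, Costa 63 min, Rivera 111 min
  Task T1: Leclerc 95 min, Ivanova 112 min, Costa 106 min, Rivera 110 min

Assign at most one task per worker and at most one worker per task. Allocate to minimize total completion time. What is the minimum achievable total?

Minimum total: 202 min

This is the linear assignment problem.
Optimal: Leclerc→Task T1 (95 min), Ivanova→Task T6 (29 min), Costa→Task T3 (63 min), Rivera→Task T7 (15 min) — total 95+29+63+15 = 202 min.
Row-greedy (each worker in turn takes its cheapest remaining task) gives 287 min, worse by 85.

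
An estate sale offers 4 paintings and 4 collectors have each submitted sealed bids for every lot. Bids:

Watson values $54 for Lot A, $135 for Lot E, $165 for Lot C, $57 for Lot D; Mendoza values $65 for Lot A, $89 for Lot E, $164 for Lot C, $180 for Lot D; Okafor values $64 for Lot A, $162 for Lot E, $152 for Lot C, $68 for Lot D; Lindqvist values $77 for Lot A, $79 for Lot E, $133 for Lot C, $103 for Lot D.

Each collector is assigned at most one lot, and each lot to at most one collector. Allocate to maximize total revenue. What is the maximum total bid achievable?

This is a one-to-one assignment (maximum-weight bipartite matching).
Optimal: Watson→Lot C ($165), Mendoza→Lot D ($180), Okafor→Lot E ($162), Lindqvist→Lot A ($77) — total 165+180+162+77 = $584.
Checked against all permutations: $584 is optimal.

Maximum total: $584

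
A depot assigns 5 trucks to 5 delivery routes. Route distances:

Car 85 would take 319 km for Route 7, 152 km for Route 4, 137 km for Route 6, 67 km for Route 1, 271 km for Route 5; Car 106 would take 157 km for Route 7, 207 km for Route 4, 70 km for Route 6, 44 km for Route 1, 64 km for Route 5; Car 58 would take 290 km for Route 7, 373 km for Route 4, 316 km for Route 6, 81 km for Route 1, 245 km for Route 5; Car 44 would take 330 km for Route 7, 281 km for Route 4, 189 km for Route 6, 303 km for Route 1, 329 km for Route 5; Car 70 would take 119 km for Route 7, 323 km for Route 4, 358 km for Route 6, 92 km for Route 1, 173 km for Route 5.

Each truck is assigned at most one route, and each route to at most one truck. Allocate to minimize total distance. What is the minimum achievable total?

Minimum total: 605 km

Optimal: Car 85→Route 4 (152 km), Car 106→Route 5 (64 km), Car 58→Route 1 (81 km), Car 44→Route 6 (189 km), Car 70→Route 7 (119 km) — total 152+64+81+189+119 = 605 km.
Column-greedy (each route in turn goes to its cheapest remaining truck) gives 751 km, worse by 146.
Next-best assignment: Car 85→Route 6, Car 106→Route 5, Car 58→Route 1, Car 44→Route 4, Car 70→Route 7 = 682 km.
Every other assignment is strictly worse.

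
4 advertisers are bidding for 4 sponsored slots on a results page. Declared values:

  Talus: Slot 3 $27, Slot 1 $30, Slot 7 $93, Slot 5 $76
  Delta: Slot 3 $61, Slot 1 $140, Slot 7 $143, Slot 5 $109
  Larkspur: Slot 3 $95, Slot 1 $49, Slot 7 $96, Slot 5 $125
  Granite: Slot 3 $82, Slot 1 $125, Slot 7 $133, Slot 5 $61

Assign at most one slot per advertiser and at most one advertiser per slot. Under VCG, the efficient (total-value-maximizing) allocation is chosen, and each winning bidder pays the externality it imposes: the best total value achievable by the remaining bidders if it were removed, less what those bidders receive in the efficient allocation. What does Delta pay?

Delta pays $39.

Efficient allocation: Talus→Slot 5 ($76), Delta→Slot 1 ($140), Larkspur→Slot 3 ($95), Granite→Slot 7 ($133); total welfare W = $444.
Delta receives Slot 1 at value $140, so the others get W − 140 = $304.
Without Delta: best allocation of the remaining 3 bidders over all 4 slots is Talus→Slot 7 ($93), Larkspur→Slot 5 ($125), Granite→Slot 1 ($125), total $343.
VCG payment = (others' best without Delta) − (others' welfare with Delta) = 343 − 304 = $39.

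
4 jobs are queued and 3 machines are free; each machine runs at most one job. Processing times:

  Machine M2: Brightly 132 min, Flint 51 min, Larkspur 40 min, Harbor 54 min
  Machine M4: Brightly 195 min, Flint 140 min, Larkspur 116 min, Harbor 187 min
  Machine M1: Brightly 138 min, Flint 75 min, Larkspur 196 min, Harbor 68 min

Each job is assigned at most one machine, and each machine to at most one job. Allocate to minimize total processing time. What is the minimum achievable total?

Min total: 235 min

Optimal: Flint→Machine M2 (51 min), Larkspur→Machine M4 (116 min), Harbor→Machine M1 (68 min) — total 51+116+68 = 235 min.
Min-entry greedy (repeatedly take the single cheapest remaining cell) gives 248 min, worse by 13.
Swapping Harbor↔Larkspur (Harbor→Machine M4 187 min, Larkspur→Machine M1 196 min) adds 199.
No other one-to-one assignment undercuts 235 min.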